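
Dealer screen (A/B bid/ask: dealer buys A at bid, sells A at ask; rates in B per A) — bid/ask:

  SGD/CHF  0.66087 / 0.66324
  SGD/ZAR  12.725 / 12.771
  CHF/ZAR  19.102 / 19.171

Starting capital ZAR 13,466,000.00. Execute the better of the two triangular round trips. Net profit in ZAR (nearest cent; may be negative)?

Net profit: ZAR 10,618.16

Best loop ZAR → CHF → SGD → ZAR:
ZAR 13,466,000.00 ÷ 19.171 (buy CHF at ask) = CHF 702,415.11
CHF 702,415.11 ÷ 0.66324 (buy SGD at ask) = SGD 1,059,066.26
SGD 1,059,066.26 × 12.725 (sell SGD at bid) = ZAR 13,476,618.16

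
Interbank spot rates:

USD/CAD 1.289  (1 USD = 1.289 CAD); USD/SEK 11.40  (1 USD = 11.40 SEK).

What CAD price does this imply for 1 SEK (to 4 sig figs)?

1 SEK ÷ 11.40 = 0.0877193 USD
0.0877193 USD × 1.289 = 0.11307 CAD

SEK/CAD = 0.1131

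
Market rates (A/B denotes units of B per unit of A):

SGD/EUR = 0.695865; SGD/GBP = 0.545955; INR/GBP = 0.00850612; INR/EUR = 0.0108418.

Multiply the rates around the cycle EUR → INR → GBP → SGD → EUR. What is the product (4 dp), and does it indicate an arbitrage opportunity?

Around EUR → INR → GBP → SGD → EUR: 1 ÷ 0.0108418 × 0.00850612 ÷ 0.545955 × 0.695865 = 0.999996
Product ≈ 1 (deviation 0.000%, within rounding noise).

1.0000 (no arbitrage)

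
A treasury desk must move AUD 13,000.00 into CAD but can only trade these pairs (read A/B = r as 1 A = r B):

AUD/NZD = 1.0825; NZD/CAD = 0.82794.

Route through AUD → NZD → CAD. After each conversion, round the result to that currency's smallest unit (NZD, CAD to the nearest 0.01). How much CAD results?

CAD 11,651.19

AUD 13,000.00 × 1.0825 = NZD 14,072.50
NZD 14,072.50 × 0.82794 = CAD 11,651.19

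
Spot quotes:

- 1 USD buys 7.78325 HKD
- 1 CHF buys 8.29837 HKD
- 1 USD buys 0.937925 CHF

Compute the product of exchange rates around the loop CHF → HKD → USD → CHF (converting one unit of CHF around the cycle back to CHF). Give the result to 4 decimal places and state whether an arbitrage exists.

1.0000 (no arbitrage)

Around CHF → HKD → USD → CHF: 1 × 8.29837 ÷ 7.78325 × 0.937925 = 1.000000
Product ≈ 1 (deviation 0.000%, within rounding noise).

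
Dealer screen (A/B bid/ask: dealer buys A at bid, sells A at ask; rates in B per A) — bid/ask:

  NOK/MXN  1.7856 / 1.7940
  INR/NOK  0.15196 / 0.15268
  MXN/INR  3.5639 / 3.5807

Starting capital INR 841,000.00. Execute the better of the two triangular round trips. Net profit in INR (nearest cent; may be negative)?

Net profit: INR 16,478.95

Best loop INR → MXN → NOK → INR:
INR 841,000.00 ÷ 3.5807 (buy MXN at ask) = MXN 234,870.28
MXN 234,870.28 ÷ 1.7940 (buy NOK at ask) = NOK 130,919.89
NOK 130,919.89 ÷ 0.15268 (buy INR at ask) = INR 857,478.95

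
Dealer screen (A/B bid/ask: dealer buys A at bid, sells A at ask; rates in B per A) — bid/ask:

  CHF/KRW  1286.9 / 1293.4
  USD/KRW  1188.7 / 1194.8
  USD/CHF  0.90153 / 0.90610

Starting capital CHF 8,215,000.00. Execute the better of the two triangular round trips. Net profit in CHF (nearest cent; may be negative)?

Net profit: CHF 117,414.07

Best loop CHF → USD → KRW → CHF:
CHF 8,215,000.00 ÷ 0.90610 (buy USD at ask) = USD 9,066,328.22
USD 9,066,328.22 × 1188.7 (sell USD at bid) = KRW 10,777,144,355
KRW 10,777,144,355 ÷ 1293.4 (buy CHF at ask) = CHF 8,332,414.07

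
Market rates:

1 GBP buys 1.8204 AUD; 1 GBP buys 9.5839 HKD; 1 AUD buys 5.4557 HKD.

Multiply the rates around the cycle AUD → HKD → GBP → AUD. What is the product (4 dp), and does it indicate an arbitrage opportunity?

1.0363 (arbitrage exists)

Around AUD → HKD → GBP → AUD: 1 × 5.4557 ÷ 9.5839 × 1.8204 = 1.036275
Product > 1; profitable direction is AUD → HKD → GBP → AUD.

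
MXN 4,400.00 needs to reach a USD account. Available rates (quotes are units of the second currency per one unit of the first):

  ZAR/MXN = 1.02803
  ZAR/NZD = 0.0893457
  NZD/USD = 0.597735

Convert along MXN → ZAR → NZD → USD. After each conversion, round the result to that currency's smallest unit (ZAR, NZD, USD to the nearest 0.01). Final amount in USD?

USD 228.57

MXN 4,400.00 ÷ 1.02803 = ZAR 4,280.03
ZAR 4,280.03 × 0.0893457 = NZD 382.40
NZD 382.40 × 0.597735 = USD 228.57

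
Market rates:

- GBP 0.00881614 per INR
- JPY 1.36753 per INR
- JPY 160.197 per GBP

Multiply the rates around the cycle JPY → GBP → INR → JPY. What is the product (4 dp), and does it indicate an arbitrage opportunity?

0.9683 (arbitrage exists)

Around JPY → GBP → INR → JPY: 1 ÷ 160.197 ÷ 0.00881614 × 1.36753 = 0.968287
Product < 1; profitable direction is JPY → INR → GBP → JPY.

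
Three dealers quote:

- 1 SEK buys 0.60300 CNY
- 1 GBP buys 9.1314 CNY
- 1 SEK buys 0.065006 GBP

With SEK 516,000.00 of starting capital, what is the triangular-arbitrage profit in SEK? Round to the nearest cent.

Profitable loop is SEK → CNY → GBP → SEK:
SEK 516,000.00 × 0.60300 = CNY 311,148.00
CNY 311,148.00 ÷ 9.1314 = GBP 34,074.51
GBP 34,074.51 ÷ 0.065006 = SEK 524,174.88
Profit = SEK 524,174.88 − SEK 516,000.00

Profit: SEK 8,174.88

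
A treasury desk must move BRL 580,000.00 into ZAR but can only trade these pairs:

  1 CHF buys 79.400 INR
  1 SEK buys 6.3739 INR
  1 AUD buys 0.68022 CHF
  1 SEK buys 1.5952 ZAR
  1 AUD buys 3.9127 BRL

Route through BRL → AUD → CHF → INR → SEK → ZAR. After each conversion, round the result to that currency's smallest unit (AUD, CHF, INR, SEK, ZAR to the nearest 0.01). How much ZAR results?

BRL 580,000.00 ÷ 3.9127 = AUD 148,235.23
AUD 148,235.23 × 0.68022 = CHF 100,832.57
CHF 100,832.57 × 79.400 = INR 8,006,106.06
INR 8,006,106.06 ÷ 6.3739 = SEK 1,256,076.51
SEK 1,256,076.51 × 1.5952 = ZAR 2,003,693.25

ZAR 2,003,693.25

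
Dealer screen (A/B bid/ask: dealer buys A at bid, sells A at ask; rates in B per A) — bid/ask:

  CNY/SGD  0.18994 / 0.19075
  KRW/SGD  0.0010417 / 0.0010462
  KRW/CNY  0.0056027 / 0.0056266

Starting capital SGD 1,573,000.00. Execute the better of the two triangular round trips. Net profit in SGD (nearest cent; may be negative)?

Net profit: SGD 27,028.83

Best loop SGD → KRW → CNY → SGD:
SGD 1,573,000.00 ÷ 0.0010462 (buy KRW at ask) = KRW 1,503,536,609
KRW 1,503,536,609 × 0.0056027 (sell KRW at bid) = CNY 8,423,864.56
CNY 8,423,864.56 × 0.18994 (sell CNY at bid) = SGD 1,600,028.83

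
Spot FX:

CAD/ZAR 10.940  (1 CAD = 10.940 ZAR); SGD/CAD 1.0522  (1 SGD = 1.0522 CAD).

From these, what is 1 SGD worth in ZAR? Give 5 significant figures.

1 SGD × 1.0522 = 1.0522 CAD
1.0522 CAD × 10.940 = 11.5111 ZAR

SGD/ZAR = 11.511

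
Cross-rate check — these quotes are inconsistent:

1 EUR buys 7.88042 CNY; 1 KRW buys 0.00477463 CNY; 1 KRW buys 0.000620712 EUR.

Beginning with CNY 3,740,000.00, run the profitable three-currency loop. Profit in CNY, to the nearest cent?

Profitable loop is CNY → KRW → EUR → CNY:
CNY 3,740,000.00 ÷ 0.00477463 = KRW 783,306,769
KRW 783,306,769 × 0.000620712 = EUR 486,207.91
EUR 486,207.91 × 7.88042 = CNY 3,831,522.55
Profit = CNY 3,831,522.55 − CNY 3,740,000.00

Profit: CNY 91,522.55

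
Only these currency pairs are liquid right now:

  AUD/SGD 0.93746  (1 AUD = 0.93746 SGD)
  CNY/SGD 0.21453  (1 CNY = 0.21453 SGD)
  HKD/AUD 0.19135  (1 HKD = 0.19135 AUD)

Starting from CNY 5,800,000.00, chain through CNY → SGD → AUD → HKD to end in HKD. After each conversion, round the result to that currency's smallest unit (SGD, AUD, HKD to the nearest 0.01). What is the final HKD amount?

CNY 5,800,000.00 × 0.21453 = SGD 1,244,274.00
SGD 1,244,274.00 ÷ 0.93746 = AUD 1,327,282.23
AUD 1,327,282.23 ÷ 0.19135 = HKD 6,936,410.92

HKD 6,936,410.92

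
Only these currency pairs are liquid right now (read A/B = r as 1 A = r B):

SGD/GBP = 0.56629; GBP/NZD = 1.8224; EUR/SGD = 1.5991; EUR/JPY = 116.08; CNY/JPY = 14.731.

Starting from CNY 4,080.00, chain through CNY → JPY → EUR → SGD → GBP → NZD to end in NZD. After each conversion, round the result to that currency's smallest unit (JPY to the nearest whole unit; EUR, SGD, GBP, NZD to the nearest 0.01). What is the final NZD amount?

CNY 4,080.00 × 14.731 = JPY 60,102
JPY 60,102 ÷ 116.08 = EUR 517.76
EUR 517.76 × 1.5991 = SGD 827.95
SGD 827.95 × 0.56629 = GBP 468.86
GBP 468.86 × 1.8224 = NZD 854.45

NZD 854.45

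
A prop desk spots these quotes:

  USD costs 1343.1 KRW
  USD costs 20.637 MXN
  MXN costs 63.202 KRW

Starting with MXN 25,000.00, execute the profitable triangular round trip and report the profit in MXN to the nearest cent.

Profit: MXN 743.70

Profitable loop is MXN → USD → KRW → MXN:
MXN 25,000.00 ÷ 20.637 = USD 1,211.42
USD 1,211.42 × 1343.1 = KRW 1,627,053
KRW 1,627,053 ÷ 63.202 = MXN 25,743.70
Profit = MXN 25,743.70 − MXN 25,000.00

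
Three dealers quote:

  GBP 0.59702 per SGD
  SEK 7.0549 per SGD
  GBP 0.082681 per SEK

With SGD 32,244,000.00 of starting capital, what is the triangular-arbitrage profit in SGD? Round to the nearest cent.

Profit: SGD 758,072.17

Profitable loop is SGD → GBP → SEK → SGD:
SGD 32,244,000.00 × 0.59702 = GBP 19,250,312.88
GBP 19,250,312.88 ÷ 0.082681 = SEK 232,826,318.99
SEK 232,826,318.99 ÷ 7.0549 = SGD 33,002,072.17
Profit = SGD 33,002,072.17 − SGD 32,244,000.00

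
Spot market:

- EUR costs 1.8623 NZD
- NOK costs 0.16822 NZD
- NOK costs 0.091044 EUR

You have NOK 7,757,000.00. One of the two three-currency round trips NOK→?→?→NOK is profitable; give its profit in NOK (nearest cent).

Profitable loop is NOK → EUR → NZD → NOK:
NOK 7,757,000.00 × 0.091044 = EUR 706,228.31
EUR 706,228.31 × 1.8623 = NZD 1,315,208.98
NZD 1,315,208.98 ÷ 0.16822 = NOK 7,818,386.51
Profit = NOK 7,818,386.51 − NOK 7,757,000.00

Profit: NOK 61,386.51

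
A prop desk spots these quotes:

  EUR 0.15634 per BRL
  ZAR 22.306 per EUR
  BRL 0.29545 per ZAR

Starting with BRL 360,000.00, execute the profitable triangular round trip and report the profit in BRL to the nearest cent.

Profitable loop is BRL → EUR → ZAR → BRL:
BRL 360,000.00 × 0.15634 = EUR 56,282.40
EUR 56,282.40 × 22.306 = ZAR 1,255,435.21
ZAR 1,255,435.21 × 0.29545 = BRL 370,918.33
Profit = BRL 370,918.33 − BRL 360,000.00

Profit: BRL 10,918.33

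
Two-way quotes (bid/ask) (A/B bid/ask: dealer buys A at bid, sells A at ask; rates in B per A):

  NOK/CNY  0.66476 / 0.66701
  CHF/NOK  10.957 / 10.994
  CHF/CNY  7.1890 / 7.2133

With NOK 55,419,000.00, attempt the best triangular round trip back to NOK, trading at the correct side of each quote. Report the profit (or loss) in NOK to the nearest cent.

Best loop NOK → CNY → CHF → NOK:
NOK 55,419,000.00 × 0.66476 (sell NOK at bid) = CNY 36,840,334.44
CNY 36,840,334.44 ÷ 7.2133 (buy CHF at ask) = CHF 5,107,278.84
CHF 5,107,278.84 × 10.957 (sell CHF at bid) = NOK 55,960,454.22

Net profit: NOK 541,454.22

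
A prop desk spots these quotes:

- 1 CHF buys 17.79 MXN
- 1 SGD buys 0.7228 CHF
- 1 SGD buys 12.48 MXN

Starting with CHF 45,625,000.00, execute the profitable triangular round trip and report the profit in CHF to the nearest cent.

Profit: CHF 1,384,148.44

Profitable loop is CHF → MXN → SGD → CHF:
CHF 45,625,000.00 × 17.79 = MXN 811,668,750.00
MXN 811,668,750.00 ÷ 12.48 = SGD 65,037,560.10
SGD 65,037,560.10 × 0.7228 = CHF 47,009,148.44
Profit = CHF 47,009,148.44 − CHF 45,625,000.00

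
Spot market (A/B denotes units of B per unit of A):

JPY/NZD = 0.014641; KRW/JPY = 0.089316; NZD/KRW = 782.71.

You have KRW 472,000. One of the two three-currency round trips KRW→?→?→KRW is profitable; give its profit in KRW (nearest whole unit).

Profit: KRW 11,107

Profitable loop is KRW → JPY → NZD → KRW:
KRW 472,000 × 0.089316 = JPY 42,157
JPY 42,157 × 0.014641 = NZD 617.22
NZD 617.22 × 782.71 = KRW 483,107
Profit = KRW 483,107 − KRW 472,000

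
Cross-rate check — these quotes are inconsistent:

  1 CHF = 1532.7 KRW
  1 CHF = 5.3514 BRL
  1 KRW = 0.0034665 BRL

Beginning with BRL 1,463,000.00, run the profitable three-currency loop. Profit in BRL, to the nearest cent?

Profitable loop is BRL → KRW → CHF → BRL:
BRL 1,463,000.00 ÷ 0.0034665 = KRW 422,039,521
KRW 422,039,521 ÷ 1532.7 = CHF 275,356.90
CHF 275,356.90 × 5.3514 = BRL 1,473,544.92
Profit = BRL 1,473,544.92 − BRL 1,463,000.00

Profit: BRL 10,544.92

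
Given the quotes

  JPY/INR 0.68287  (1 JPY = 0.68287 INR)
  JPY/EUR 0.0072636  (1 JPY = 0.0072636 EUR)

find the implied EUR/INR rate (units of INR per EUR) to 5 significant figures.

EUR/INR = 94.013

1 EUR ÷ 0.0072636 = 137.673 JPY
137.673 JPY × 0.68287 = 94.0126 INR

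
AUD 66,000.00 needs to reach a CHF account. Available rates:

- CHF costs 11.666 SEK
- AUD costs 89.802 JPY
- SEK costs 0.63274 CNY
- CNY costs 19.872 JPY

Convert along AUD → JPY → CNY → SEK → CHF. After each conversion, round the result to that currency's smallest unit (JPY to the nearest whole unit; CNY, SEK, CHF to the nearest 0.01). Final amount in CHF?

AUD 66,000.00 × 89.802 = JPY 5,926,932
JPY 5,926,932 ÷ 19.872 = CNY 298,255.43
CNY 298,255.43 ÷ 0.63274 = SEK 471,371.23
SEK 471,371.23 ÷ 11.666 = CHF 40,405.56

CHF 40,405.56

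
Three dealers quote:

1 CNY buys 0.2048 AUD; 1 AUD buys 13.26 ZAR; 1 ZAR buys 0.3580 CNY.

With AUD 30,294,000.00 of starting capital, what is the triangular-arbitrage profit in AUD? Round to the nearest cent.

Profit: AUD 866,191.50

Profitable loop is AUD → CNY → ZAR → AUD:
AUD 30,294,000.00 ÷ 0.2048 = CNY 147,919,921.88
CNY 147,919,921.88 ÷ 0.3580 = ZAR 413,184,139.32
ZAR 413,184,139.32 ÷ 13.26 = AUD 31,160,191.50
Profit = AUD 31,160,191.50 − AUD 30,294,000.00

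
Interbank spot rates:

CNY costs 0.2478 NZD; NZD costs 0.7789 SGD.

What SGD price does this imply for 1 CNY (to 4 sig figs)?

CNY/SGD = 0.1930

1 CNY × 0.2478 = 0.2478 NZD
0.2478 NZD × 0.7789 = 0.193011 SGD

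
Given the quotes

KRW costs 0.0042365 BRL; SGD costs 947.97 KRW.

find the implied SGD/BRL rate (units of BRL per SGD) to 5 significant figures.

1 SGD × 947.97 = 947.97 KRW
947.97 KRW × 0.0042365 = 4.01607 BRL

SGD/BRL = 4.0161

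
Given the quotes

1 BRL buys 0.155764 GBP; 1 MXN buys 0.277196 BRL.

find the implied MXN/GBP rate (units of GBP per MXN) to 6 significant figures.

1 MXN × 0.277196 = 0.277196 BRL
0.277196 BRL × 0.155764 = 0.0431772 GBP

MXN/GBP = 0.0431772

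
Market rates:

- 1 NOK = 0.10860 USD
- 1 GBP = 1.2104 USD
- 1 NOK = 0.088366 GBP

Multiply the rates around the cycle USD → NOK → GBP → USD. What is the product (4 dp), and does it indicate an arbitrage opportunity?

Around USD → NOK → GBP → USD: 1 ÷ 0.10860 × 0.088366 × 1.2104 = 0.984882
Product < 1; profitable direction is USD → GBP → NOK → USD.

0.9849 (arbitrage exists)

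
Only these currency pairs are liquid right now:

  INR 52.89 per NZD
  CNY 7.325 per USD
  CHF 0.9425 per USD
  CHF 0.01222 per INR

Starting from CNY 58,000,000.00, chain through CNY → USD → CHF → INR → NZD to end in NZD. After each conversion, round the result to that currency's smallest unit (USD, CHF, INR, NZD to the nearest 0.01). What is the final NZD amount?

CNY 58,000,000.00 ÷ 7.325 = USD 7,918,088.74
USD 7,918,088.74 × 0.9425 = CHF 7,462,798.64
CHF 7,462,798.64 ÷ 0.01222 = INR 610,703,653.03
INR 610,703,653.03 ÷ 52.89 = NZD 11,546,675.23

NZD 11,546,675.23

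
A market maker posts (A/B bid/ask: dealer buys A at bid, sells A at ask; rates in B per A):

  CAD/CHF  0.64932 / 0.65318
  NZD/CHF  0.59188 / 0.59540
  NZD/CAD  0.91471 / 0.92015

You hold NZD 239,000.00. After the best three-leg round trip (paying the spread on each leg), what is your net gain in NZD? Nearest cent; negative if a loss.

Best loop NZD → CAD → CHF → NZD:
NZD 239,000.00 × 0.91471 (sell NZD at bid) = CAD 218,615.69
CAD 218,615.69 × 0.64932 (sell CAD at bid) = CHF 141,951.54
CHF 141,951.54 ÷ 0.59540 (buy NZD at ask) = NZD 238,413.74

Net result: NZD -586.26 (no profitable arbitrage after spreads)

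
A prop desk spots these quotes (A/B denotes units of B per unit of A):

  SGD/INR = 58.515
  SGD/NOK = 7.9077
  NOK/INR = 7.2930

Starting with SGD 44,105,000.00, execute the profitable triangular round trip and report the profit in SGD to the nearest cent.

Profitable loop is SGD → INR → NOK → SGD:
SGD 44,105,000.00 × 58.515 = INR 2,580,804,075.00
INR 2,580,804,075.00 ÷ 7.2930 = NOK 353,874,136.16
NOK 353,874,136.16 ÷ 7.9077 = SGD 44,750,576.80
Profit = SGD 44,750,576.80 − SGD 44,105,000.00

Profit: SGD 645,576.80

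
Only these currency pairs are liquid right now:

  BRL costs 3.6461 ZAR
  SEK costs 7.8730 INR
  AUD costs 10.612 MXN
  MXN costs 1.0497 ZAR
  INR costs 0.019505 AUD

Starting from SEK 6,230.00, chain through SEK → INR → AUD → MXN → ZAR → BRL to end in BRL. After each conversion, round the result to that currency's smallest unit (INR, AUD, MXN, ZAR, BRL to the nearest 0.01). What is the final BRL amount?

SEK 6,230.00 × 7.8730 = INR 49,048.79
INR 49,048.79 × 0.019505 = AUD 956.70
AUD 956.70 × 10.612 = MXN 10,152.50
MXN 10,152.50 × 1.0497 = ZAR 10,657.08
ZAR 10,657.08 ÷ 3.6461 = BRL 2,922.87

BRL 2,922.87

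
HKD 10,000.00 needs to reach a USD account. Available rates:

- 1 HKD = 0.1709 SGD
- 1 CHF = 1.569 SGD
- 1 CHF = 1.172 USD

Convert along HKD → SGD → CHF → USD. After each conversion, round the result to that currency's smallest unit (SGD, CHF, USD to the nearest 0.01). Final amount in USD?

HKD 10,000.00 × 0.1709 = SGD 1,709.00
SGD 1,709.00 ÷ 1.569 = CHF 1,089.23
CHF 1,089.23 × 1.172 = USD 1,276.58

USD 1,276.58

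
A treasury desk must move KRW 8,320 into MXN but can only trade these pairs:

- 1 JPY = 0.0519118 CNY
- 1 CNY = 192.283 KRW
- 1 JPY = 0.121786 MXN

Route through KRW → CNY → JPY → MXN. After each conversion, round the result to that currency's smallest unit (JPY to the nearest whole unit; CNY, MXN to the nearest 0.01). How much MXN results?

MXN 101.57

KRW 8,320 ÷ 192.283 = CNY 43.27
CNY 43.27 ÷ 0.0519118 = JPY 834
JPY 834 × 0.121786 = MXN 101.57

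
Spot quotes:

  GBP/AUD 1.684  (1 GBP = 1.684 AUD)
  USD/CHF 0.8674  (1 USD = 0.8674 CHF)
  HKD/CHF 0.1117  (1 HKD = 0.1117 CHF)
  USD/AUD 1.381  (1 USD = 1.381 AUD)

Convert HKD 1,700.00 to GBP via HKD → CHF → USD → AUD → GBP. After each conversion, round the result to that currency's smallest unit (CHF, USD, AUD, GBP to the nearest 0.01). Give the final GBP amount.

HKD 1,700.00 × 0.1117 = CHF 189.89
CHF 189.89 ÷ 0.8674 = USD 218.92
USD 218.92 × 1.381 = AUD 302.33
AUD 302.33 ÷ 1.684 = GBP 179.53

GBP 179.53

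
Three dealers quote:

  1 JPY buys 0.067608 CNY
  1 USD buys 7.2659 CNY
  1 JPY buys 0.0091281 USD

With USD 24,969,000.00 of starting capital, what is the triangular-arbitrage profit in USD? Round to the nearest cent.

Profit: USD 483,440.59

Profitable loop is USD → JPY → CNY → USD:
USD 24,969,000.00 ÷ 0.0091281 = JPY 2,735,399,481
JPY 2,735,399,481 × 0.067608 = CNY 184,934,888.09
CNY 184,934,888.09 ÷ 7.2659 = USD 25,452,440.59
Profit = USD 25,452,440.59 − USD 24,969,000.00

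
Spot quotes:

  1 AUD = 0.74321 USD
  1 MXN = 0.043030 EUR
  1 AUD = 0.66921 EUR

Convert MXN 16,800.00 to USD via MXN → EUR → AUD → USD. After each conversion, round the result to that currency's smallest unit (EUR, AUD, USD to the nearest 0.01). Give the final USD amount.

USD 802.84

MXN 16,800.00 × 0.043030 = EUR 722.90
EUR 722.90 ÷ 0.66921 = AUD 1,080.23
AUD 1,080.23 × 0.74321 = USD 802.84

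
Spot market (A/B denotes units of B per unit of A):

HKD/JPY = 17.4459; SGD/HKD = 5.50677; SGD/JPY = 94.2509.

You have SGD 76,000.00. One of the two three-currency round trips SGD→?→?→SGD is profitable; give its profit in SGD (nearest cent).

Profit: SGD 1,467.30

Profitable loop is SGD → HKD → JPY → SGD:
SGD 76,000.00 × 5.50677 = HKD 418,514.52
HKD 418,514.52 × 17.4459 = JPY 7,301,362
JPY 7,301,362 ÷ 94.2509 = SGD 77,467.30
Profit = SGD 77,467.30 − SGD 76,000.00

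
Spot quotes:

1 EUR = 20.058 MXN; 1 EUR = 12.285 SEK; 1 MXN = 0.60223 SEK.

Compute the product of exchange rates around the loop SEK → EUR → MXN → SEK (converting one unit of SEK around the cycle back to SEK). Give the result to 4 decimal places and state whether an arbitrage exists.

Around SEK → EUR → MXN → SEK: 1 ÷ 12.285 × 20.058 × 0.60223 = 0.983275
Product < 1; profitable direction is SEK → MXN → EUR → SEK.

0.9833 (arbitrage exists)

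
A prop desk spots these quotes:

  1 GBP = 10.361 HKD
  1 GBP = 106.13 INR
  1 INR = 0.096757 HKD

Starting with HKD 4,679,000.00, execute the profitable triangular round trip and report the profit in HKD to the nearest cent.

Profitable loop is HKD → INR → GBP → HKD:
HKD 4,679,000.00 ÷ 0.096757 = INR 48,358,258.32
INR 48,358,258.32 ÷ 106.13 = GBP 455,651.17
GBP 455,651.17 × 10.361 = HKD 4,721,001.74
Profit = HKD 4,721,001.74 − HKD 4,679,000.00

Profit: HKD 42,001.74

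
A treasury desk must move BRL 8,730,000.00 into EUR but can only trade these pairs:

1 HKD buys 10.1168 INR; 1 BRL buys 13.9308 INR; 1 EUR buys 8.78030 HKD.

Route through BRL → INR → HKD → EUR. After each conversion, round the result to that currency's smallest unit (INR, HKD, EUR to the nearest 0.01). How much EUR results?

BRL 8,730,000.00 × 13.9308 = INR 121,615,884.00
INR 121,615,884.00 ÷ 10.1168 = HKD 12,021,181.01
HKD 12,021,181.01 ÷ 8.78030 = EUR 1,369,108.23

EUR 1,369,108.23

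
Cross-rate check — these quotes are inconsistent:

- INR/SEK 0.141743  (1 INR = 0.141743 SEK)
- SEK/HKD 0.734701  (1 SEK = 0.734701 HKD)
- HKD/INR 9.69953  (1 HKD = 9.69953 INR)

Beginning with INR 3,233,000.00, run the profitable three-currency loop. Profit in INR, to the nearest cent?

Profit: INR 32,642.55

Profitable loop is INR → SEK → HKD → INR:
INR 3,233,000.00 × 0.141743 = SEK 458,255.12
SEK 458,255.12 × 0.734701 = HKD 336,680.49
HKD 336,680.49 × 9.69953 = INR 3,265,642.55
Profit = INR 3,265,642.55 − INR 3,233,000.00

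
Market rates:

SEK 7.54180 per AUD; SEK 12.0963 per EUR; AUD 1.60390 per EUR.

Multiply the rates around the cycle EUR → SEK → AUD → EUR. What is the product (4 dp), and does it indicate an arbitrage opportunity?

1.0000 (no arbitrage)

Around EUR → SEK → AUD → EUR: 1 × 12.0963 ÷ 7.54180 ÷ 1.60390 = 1.000001
Product ≈ 1 (deviation 0.000%, within rounding noise).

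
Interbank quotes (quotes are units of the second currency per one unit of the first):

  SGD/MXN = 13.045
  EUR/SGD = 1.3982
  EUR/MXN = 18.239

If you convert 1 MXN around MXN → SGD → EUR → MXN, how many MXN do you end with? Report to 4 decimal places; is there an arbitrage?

Around MXN → SGD → EUR → MXN: 1 ÷ 13.045 ÷ 1.3982 × 18.239 = 0.999972
Product ≈ 1 (deviation 0.003%, within rounding noise).

1.0000 (no arbitrage)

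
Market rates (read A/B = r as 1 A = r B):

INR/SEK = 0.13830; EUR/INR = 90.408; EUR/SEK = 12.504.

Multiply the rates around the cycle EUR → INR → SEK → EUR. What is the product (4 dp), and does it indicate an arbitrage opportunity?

1.0000 (no arbitrage)

Around EUR → INR → SEK → EUR: 1 × 90.408 × 0.13830 ÷ 12.504 = 0.999954
Product ≈ 1 (deviation 0.005%, within rounding noise).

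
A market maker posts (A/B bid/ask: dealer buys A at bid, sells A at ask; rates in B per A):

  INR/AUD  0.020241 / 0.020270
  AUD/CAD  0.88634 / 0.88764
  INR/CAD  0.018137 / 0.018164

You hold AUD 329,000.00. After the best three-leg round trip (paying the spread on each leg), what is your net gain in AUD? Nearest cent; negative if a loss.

Best loop AUD → INR → CAD → AUD:
AUD 329,000.00 ÷ 0.020270 (buy INR at ask) = INR 16,230,883.08
INR 16,230,883.08 × 0.018137 (sell INR at bid) = CAD 294,379.53
CAD 294,379.53 ÷ 0.88764 (buy AUD at ask) = AUD 331,642.93

Net profit: AUD 2,642.93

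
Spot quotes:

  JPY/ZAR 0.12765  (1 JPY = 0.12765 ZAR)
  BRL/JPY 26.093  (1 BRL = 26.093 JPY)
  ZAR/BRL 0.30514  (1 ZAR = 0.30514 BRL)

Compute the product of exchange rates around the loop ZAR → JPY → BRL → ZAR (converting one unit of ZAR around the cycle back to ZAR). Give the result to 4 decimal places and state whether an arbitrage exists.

0.9839 (arbitrage exists)

Around ZAR → JPY → BRL → ZAR: 1 ÷ 0.12765 ÷ 26.093 ÷ 0.30514 = 0.983911
Product < 1; profitable direction is ZAR → BRL → JPY → ZAR.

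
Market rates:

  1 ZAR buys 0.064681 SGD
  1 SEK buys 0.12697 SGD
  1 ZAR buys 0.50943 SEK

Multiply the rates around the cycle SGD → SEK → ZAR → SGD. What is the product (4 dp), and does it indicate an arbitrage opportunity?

1.0000 (no arbitrage)

Around SGD → SEK → ZAR → SGD: 1 ÷ 0.12697 ÷ 0.50943 × 0.064681 = 0.999979
Product ≈ 1 (deviation 0.002%, within rounding noise).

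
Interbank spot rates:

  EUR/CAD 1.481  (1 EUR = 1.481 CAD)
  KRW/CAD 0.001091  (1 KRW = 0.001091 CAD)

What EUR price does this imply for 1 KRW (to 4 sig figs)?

KRW/EUR = 0.0007367

1 KRW × 0.001091 = 0.001091 CAD
0.001091 CAD ÷ 1.481 = 0.000736664 EUR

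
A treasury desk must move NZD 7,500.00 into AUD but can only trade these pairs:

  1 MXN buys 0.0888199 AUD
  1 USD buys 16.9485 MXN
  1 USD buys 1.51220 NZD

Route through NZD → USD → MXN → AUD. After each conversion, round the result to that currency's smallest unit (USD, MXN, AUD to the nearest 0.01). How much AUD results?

AUD 7,466.09

NZD 7,500.00 ÷ 1.51220 = USD 4,959.66
USD 4,959.66 × 16.9485 = MXN 84,058.80
MXN 84,058.80 × 0.0888199 = AUD 7,466.09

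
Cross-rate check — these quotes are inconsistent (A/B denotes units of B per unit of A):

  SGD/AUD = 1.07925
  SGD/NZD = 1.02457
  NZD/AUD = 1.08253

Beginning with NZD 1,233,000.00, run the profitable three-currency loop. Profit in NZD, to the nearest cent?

Profitable loop is NZD → AUD → SGD → NZD:
NZD 1,233,000.00 × 1.08253 = AUD 1,334,759.49
AUD 1,334,759.49 ÷ 1.07925 = SGD 1,236,747.27
SGD 1,236,747.27 × 1.02457 = NZD 1,267,134.15
Profit = NZD 1,267,134.15 − NZD 1,233,000.00

Profit: NZD 34,134.15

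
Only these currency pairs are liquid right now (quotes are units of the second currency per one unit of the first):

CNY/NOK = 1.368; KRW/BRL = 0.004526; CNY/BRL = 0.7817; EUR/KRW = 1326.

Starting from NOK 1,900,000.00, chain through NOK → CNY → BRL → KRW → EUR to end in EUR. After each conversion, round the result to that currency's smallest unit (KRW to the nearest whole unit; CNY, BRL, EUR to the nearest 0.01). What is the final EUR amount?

EUR 180,904.57

NOK 1,900,000.00 ÷ 1.368 = CNY 1,388,888.89
CNY 1,388,888.89 × 0.7817 = BRL 1,085,694.45
BRL 1,085,694.45 ÷ 0.004526 = KRW 239,879,463
KRW 239,879,463 ÷ 1326 = EUR 180,904.57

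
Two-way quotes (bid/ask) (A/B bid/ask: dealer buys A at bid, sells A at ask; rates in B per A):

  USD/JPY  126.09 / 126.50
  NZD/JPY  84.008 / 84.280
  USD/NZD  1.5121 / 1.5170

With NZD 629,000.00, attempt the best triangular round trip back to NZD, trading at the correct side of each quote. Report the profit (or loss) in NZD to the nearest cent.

Best loop NZD → JPY → USD → NZD:
NZD 629,000.00 × 84.008 (sell NZD at bid) = JPY 52,841,032
JPY 52,841,032 ÷ 126.50 (buy USD at ask) = USD 417,715.67
USD 417,715.67 × 1.5121 (sell USD at bid) = NZD 631,627.86

Net profit: NZD 2,627.86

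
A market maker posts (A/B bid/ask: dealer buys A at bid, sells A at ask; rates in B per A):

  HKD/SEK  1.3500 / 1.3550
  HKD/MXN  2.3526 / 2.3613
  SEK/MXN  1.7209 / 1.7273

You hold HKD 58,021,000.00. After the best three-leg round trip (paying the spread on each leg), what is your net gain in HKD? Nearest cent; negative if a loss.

Net profit: HKD 300,170.83

Best loop HKD → MXN → SEK → HKD:
HKD 58,021,000.00 × 2.3526 (sell HKD at bid) = MXN 136,500,204.60
MXN 136,500,204.60 ÷ 1.7273 (buy SEK at ask) = SEK 79,025,186.48
SEK 79,025,186.48 ÷ 1.3550 (buy HKD at ask) = HKD 58,321,170.83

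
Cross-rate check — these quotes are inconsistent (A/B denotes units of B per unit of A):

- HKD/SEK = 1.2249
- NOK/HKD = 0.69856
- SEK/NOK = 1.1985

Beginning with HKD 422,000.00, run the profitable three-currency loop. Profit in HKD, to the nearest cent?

Profitable loop is HKD → SEK → NOK → HKD:
HKD 422,000.00 × 1.2249 = SEK 516,907.80
SEK 516,907.80 × 1.1985 = NOK 619,514.00
NOK 619,514.00 × 0.69856 = HKD 432,767.70
Profit = HKD 432,767.70 − HKD 422,000.00

Profit: HKD 10,767.70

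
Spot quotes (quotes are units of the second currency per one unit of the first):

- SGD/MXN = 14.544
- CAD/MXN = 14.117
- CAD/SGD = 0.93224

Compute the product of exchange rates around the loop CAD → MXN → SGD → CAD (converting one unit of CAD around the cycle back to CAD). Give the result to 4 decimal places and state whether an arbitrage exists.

Around CAD → MXN → SGD → CAD: 1 × 14.117 ÷ 14.544 ÷ 0.93224 = 1.041192
Product > 1; profitable direction is CAD → MXN → SGD → CAD.

1.0412 (arbitrage exists)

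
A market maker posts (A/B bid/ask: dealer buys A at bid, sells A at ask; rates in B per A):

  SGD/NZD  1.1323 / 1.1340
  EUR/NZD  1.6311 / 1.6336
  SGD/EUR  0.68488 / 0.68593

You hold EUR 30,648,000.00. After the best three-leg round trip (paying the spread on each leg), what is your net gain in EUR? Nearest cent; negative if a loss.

Net profit: EUR 321,780.26

Best loop EUR → SGD → NZD → EUR:
EUR 30,648,000.00 ÷ 0.68593 (buy SGD at ask) = SGD 44,680,944.12
SGD 44,680,944.12 × 1.1323 (sell SGD at bid) = NZD 50,592,233.03
NZD 50,592,233.03 ÷ 1.6336 (buy EUR at ask) = EUR 30,969,780.26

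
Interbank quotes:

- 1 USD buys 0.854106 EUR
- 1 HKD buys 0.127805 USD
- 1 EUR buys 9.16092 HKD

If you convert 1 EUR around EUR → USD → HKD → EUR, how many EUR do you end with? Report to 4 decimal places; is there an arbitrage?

Around EUR → USD → HKD → EUR: 1 ÷ 0.854106 ÷ 0.127805 ÷ 9.16092 = 1.000003
Product ≈ 1 (deviation 0.000%, within rounding noise).

1.0000 (no arbitrage)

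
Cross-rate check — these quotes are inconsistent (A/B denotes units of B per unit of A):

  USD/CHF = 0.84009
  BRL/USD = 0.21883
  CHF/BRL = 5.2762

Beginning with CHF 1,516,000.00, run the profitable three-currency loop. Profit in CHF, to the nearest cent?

Profit: CHF 46,950.69

Profitable loop is CHF → USD → BRL → CHF:
CHF 1,516,000.00 ÷ 0.84009 = USD 1,804,568.56
USD 1,804,568.56 ÷ 0.21883 = BRL 8,246,440.42
BRL 8,246,440.42 ÷ 5.2762 = CHF 1,562,950.69
Profit = CHF 1,562,950.69 − CHF 1,516,000.00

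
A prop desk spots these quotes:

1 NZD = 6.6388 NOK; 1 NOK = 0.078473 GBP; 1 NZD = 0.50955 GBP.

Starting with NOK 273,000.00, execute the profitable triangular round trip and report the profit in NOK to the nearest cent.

Profitable loop is NOK → GBP → NZD → NOK:
NOK 273,000.00 × 0.078473 = GBP 21,423.13
GBP 21,423.13 ÷ 0.50955 = NZD 42,043.23
NZD 42,043.23 × 6.6388 = NOK 279,116.61
Profit = NOK 279,116.61 − NOK 273,000.00

Profit: NOK 6,116.61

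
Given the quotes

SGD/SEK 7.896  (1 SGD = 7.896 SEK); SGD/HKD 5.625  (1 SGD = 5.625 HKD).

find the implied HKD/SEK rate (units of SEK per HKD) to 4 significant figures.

1 HKD ÷ 5.625 = 0.177778 SGD
0.177778 SGD × 7.896 = 1.40373 SEK

HKD/SEK = 1.404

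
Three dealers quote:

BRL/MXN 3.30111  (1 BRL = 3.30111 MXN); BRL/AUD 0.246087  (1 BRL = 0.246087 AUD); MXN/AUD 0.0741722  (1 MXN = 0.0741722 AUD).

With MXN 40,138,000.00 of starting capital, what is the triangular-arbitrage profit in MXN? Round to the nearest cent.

Profitable loop is MXN → BRL → AUD → MXN:
MXN 40,138,000.00 ÷ 3.30111 = BRL 12,158,940.48
BRL 12,158,940.48 × 0.246087 = AUD 2,992,157.19
AUD 2,992,157.19 ÷ 0.0741722 = MXN 40,340,682.70
Profit = MXN 40,340,682.70 − MXN 40,138,000.00

Profit: MXN 202,682.70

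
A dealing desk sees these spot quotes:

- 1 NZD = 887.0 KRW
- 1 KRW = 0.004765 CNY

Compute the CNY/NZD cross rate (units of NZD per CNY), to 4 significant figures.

1 CNY ÷ 0.004765 = 209.864 KRW
209.864 KRW ÷ 887.0 = 0.236599 NZD

CNY/NZD = 0.2366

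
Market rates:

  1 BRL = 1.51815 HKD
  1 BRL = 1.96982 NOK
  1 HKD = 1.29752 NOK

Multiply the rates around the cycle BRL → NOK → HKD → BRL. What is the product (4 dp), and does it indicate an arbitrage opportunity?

Around BRL → NOK → HKD → BRL: 1 × 1.96982 ÷ 1.29752 ÷ 1.51815 = 0.999995
Product ≈ 1 (deviation 0.001%, within rounding noise).

1.0000 (no arbitrage)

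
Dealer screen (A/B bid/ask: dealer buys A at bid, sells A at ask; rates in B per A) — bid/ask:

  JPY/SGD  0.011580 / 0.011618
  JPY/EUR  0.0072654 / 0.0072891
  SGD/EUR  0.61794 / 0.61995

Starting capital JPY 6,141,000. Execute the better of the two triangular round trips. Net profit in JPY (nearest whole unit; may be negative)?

Net profit: JPY 53,562

Best loop JPY → EUR → SGD → JPY:
JPY 6,141,000 × 0.0072654 (sell JPY at bid) = EUR 44,616.82
EUR 44,616.82 ÷ 0.61995 (buy SGD at ask) = SGD 71,968.42
SGD 71,968.42 ÷ 0.011618 (buy JPY at ask) = JPY 6,194,562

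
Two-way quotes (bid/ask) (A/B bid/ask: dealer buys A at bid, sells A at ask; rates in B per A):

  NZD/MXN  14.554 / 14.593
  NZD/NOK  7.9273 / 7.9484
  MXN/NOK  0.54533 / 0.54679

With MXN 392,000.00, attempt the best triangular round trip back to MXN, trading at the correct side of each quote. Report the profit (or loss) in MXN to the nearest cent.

Best loop MXN → NOK → NZD → MXN:
MXN 392,000.00 × 0.54533 (sell MXN at bid) = NOK 213,769.36
NOK 213,769.36 ÷ 7.9484 (buy NZD at ask) = NZD 26,894.64
NZD 26,894.64 × 14.554 (sell NZD at bid) = MXN 391,424.60

Net result: MXN -575.40 (no profitable arbitrage after spreads)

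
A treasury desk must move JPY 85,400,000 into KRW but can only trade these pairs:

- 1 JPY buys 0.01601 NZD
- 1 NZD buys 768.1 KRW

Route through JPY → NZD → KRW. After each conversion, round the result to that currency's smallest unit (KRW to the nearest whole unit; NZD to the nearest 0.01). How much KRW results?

JPY 85,400,000 × 0.01601 = NZD 1,367,254.00
NZD 1,367,254.00 × 768.1 = KRW 1,050,187,797

KRW 1,050,187,797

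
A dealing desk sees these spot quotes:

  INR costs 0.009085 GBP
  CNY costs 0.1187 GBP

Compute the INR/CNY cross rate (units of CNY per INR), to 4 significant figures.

1 INR × 0.009085 = 0.009085 GBP
0.009085 GBP ÷ 0.1187 = 0.0765375 CNY

INR/CNY = 0.07654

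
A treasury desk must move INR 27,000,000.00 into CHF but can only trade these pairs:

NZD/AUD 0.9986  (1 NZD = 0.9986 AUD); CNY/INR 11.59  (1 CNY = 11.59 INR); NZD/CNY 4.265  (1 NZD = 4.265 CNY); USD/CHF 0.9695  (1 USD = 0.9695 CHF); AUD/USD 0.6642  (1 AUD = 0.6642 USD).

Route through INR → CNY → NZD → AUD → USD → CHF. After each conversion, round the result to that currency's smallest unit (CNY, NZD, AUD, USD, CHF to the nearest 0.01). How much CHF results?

INR 27,000,000.00 ÷ 11.59 = CNY 2,329,594.48
CNY 2,329,594.48 ÷ 4.265 = NZD 546,212.07
NZD 546,212.07 × 0.9986 = AUD 545,447.37
AUD 545,447.37 × 0.6642 = USD 362,286.14
USD 362,286.14 × 0.9695 = CHF 351,236.41

CHF 351,236.41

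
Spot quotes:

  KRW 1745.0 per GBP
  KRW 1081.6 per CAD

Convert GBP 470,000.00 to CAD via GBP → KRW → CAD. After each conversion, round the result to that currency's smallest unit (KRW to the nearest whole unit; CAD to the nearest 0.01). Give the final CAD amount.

CAD 758,274.78

GBP 470,000.00 × 1745.0 = KRW 820,150,000
KRW 820,150,000 ÷ 1081.6 = CAD 758,274.78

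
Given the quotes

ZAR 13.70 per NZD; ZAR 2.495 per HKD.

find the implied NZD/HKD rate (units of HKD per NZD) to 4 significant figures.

NZD/HKD = 5.491

1 NZD × 13.70 = 13.7 ZAR
13.7 ZAR ÷ 2.495 = 5.49098 HKD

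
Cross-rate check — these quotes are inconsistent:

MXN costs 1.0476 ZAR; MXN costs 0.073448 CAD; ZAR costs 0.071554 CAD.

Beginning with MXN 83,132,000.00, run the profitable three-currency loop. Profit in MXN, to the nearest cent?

Profit: MXN 1,711,321.25

Profitable loop is MXN → ZAR → CAD → MXN:
MXN 83,132,000.00 × 1.0476 = ZAR 87,089,083.20
ZAR 87,089,083.20 × 0.071554 = CAD 6,231,572.26
CAD 6,231,572.26 ÷ 0.073448 = MXN 84,843,321.25
Profit = MXN 84,843,321.25 − MXN 83,132,000.00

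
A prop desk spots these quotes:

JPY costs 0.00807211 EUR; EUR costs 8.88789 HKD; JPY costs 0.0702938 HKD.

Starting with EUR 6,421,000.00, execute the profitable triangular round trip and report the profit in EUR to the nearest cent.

Profitable loop is EUR → HKD → JPY → EUR:
EUR 6,421,000.00 × 8.88789 = HKD 57,069,141.69
HKD 57,069,141.69 ÷ 0.0702938 = JPY 811,865,935
JPY 811,865,935 × 0.00807211 = EUR 6,553,471.14
Profit = EUR 6,553,471.14 − EUR 6,421,000.00

Profit: EUR 132,471.14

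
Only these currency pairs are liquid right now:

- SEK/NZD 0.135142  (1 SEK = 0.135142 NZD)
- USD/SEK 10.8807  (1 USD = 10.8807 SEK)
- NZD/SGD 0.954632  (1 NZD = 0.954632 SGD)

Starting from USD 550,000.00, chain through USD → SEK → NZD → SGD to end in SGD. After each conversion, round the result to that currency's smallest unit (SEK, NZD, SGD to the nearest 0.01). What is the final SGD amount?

USD 550,000.00 × 10.8807 = SEK 5,984,385.00
SEK 5,984,385.00 × 0.135142 = NZD 808,741.76
NZD 808,741.76 × 0.954632 = SGD 772,050.76

SGD 772,050.76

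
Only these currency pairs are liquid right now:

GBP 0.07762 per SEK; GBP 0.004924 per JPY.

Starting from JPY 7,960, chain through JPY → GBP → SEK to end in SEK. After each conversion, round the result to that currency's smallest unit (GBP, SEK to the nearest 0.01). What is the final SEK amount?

SEK 505.02

JPY 7,960 × 0.004924 = GBP 39.20
GBP 39.20 ÷ 0.07762 = SEK 505.02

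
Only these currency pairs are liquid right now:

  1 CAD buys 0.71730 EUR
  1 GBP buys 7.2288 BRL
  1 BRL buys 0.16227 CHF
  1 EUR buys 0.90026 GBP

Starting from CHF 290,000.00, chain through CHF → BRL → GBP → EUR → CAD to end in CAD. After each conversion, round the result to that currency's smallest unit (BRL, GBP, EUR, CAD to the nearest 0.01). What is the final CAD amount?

CHF 290,000.00 ÷ 0.16227 = BRL 1,787,144.88
BRL 1,787,144.88 ÷ 7.2288 = GBP 247,225.66
GBP 247,225.66 ÷ 0.90026 = EUR 274,615.84
EUR 274,615.84 ÷ 0.71730 = CAD 382,846.56

CAD 382,846.56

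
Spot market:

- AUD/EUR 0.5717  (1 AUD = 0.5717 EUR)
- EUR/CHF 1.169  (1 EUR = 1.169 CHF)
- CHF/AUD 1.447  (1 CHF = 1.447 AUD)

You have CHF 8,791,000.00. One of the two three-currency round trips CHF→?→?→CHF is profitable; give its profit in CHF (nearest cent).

Profitable loop is CHF → EUR → AUD → CHF:
CHF 8,791,000.00 ÷ 1.169 = EUR 7,520,102.65
EUR 7,520,102.65 ÷ 0.5717 = AUD 13,153,931.52
AUD 13,153,931.52 ÷ 1.447 = CHF 9,090,484.81
Profit = CHF 9,090,484.81 − CHF 8,791,000.00

Profit: CHF 299,484.81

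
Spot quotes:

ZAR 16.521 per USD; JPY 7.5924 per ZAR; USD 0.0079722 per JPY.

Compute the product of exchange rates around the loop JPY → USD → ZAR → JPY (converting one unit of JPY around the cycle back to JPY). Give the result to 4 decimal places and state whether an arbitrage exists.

1.0000 (no arbitrage)

Around JPY → USD → ZAR → JPY: 1 × 0.0079722 × 16.521 × 7.5924 = 0.999985
Product ≈ 1 (deviation 0.001%, within rounding noise).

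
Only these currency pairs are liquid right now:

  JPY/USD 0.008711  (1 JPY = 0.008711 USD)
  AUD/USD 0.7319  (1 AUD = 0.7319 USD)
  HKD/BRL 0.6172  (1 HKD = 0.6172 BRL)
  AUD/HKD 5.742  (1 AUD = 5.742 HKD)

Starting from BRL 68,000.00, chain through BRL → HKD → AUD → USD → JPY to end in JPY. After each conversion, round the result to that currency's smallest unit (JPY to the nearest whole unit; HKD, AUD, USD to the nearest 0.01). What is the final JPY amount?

JPY 1,612,143

BRL 68,000.00 ÷ 0.6172 = HKD 110,174.98
HKD 110,174.98 ÷ 5.742 = AUD 19,187.56
AUD 19,187.56 × 0.7319 = USD 14,043.38
USD 14,043.38 ÷ 0.008711 = JPY 1,612,143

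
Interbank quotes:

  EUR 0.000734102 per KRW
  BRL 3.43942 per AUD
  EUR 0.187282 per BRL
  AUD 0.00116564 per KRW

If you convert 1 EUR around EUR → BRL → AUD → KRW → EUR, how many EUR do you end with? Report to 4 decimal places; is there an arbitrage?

0.9777 (arbitrage exists)

Around EUR → BRL → AUD → KRW → EUR: 1 ÷ 0.187282 ÷ 3.43942 ÷ 0.00116564 × 0.000734102 = 0.977711
Product < 1; profitable direction is EUR → KRW → AUD → BRL → EUR.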